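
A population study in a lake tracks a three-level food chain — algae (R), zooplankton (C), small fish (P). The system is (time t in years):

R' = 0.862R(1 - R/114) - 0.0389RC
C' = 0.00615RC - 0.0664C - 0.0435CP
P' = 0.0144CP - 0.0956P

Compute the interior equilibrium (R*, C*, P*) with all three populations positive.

From dP/dt = 0: 0.0144C* = 0.0956, so C* = 6.64.
From dR/dt = 0: 0.862(1 - R*/114) = 0.0389·6.64, giving R* = 114·(1 - 0.3) = 79.8.
From dC/dt = 0: 0.00615·79.8 - 0.0664 = 0.0435P*, so P* = 0.425/0.0435 = 9.76.

R* ≈ 79.8, C* ≈ 6.64, P* ≈ 9.76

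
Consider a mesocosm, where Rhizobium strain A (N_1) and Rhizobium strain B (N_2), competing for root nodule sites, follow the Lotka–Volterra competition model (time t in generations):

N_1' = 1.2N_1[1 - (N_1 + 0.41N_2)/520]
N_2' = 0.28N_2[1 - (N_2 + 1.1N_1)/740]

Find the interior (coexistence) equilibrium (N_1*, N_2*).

Setting both brackets to zero gives the nullclines N_1 + 0.41N_2 = 520 and 1.1N_1 + N_2 = 740.
Substituting N_2 = 740 - 1.1N_1 into the first: N_1(1 - 0.41·1.1) = 520 - 0.41·740.
So N_1* = 217/0.549 = 395, and then N_2* = 740 - 1.1·395 = 306.

N_1* ≈ 395, N_2* ≈ 306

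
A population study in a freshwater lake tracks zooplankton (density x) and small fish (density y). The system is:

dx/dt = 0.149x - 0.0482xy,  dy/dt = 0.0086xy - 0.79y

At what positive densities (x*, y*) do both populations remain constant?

x* ≈ 91.9, y* ≈ 3.09

Set dy/dt = 0 with y > 0: 0.0086x - 0.79 = 0, so x* = 0.79/0.0086 = 91.9.
Set dx/dt = 0 with x > 0: 0.149 - 0.0482y = 0, so y* = 0.149/0.0482 = 3.09.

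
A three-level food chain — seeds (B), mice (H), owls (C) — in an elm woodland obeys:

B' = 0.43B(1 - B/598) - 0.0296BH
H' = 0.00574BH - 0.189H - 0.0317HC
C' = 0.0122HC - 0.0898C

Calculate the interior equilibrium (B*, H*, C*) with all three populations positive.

B* ≈ 295, H* ≈ 7.36, C* ≈ 47.5

From dC/dt = 0: 0.0122H* = 0.0898, so H* = 7.36.
From dB/dt = 0: 0.43(1 - B*/598) = 0.0296·7.36, giving B* = 598·(1 - 0.507) = 295.
From dH/dt = 0: 0.00574·295 - 0.189 = 0.0317C*, so C* = 1.5/0.0317 = 47.5.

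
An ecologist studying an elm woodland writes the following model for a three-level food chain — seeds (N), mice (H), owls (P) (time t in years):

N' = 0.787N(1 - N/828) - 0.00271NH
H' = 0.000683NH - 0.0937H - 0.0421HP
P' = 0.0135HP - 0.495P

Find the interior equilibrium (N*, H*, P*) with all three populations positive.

From dP/dt = 0: 0.0135H* = 0.495, so H* = 36.7.
From dN/dt = 0: 0.787(1 - N*/828) = 0.00271·36.7, giving N* = 828·(1 - 0.126) = 723.
From dH/dt = 0: 0.000683·723 - 0.0937 = 0.0421P*, so P* = 0.4/0.0421 = 9.51.

N* ≈ 723, H* ≈ 36.7, P* ≈ 9.51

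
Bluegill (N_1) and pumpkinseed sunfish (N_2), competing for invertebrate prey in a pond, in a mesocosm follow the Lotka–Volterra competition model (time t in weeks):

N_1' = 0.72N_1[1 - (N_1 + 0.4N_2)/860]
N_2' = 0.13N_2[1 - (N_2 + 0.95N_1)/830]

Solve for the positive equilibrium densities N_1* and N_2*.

Setting both brackets to zero gives the nullclines N_1 + 0.4N_2 = 860 and 0.95N_1 + N_2 = 830.
Substituting N_2 = 830 - 0.95N_1 into the first: N_1(1 - 0.4·0.95) = 860 - 0.4·830.
So N_1* = 528/0.62 = 852, and then N_2* = 830 - 0.95·852 = 21.

N_1* ≈ 852, N_2* ≈ 21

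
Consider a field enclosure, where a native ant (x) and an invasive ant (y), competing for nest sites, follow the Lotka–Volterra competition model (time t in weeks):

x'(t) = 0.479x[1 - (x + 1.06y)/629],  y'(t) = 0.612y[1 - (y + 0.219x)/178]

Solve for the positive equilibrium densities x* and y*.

Setting both brackets to zero gives the nullclines x + 1.06y = 629 and 0.219x + y = 178.
Substituting y = 178 - 0.219x into the first: x(1 - 1.06·0.219) = 629 - 1.06·178.
So x* = 440/0.768 = 573, and then y* = 178 - 0.219·573 = 52.4.

x* ≈ 573, y* ≈ 52.4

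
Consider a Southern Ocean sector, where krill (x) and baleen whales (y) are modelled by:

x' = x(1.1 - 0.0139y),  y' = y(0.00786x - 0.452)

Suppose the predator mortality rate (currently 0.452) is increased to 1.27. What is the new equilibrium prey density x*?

x* ≈ 162

At the interior fixed point, setting dy/dt = 0 with y > 0 fixes x* = (predator death rate)/(xy coefficient) — independent of the other coefficients.
With the change, x* = 1.27/0.00786 = 162; it rises from 57.5.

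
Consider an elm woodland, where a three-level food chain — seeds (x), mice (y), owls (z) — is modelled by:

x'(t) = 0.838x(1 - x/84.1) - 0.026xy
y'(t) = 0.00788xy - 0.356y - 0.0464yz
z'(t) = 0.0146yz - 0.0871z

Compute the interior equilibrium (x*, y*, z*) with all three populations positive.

x* ≈ 68.5, y* ≈ 5.97, z* ≈ 3.97

From dz/dt = 0: 0.0146y* = 0.0871, so y* = 5.97.
From dx/dt = 0: 0.838(1 - x*/84.1) = 0.026·5.97, giving x* = 84.1·(1 - 0.185) = 68.5.
From dy/dt = 0: 0.00788·68.5 - 0.356 = 0.0464z*, so z* = 0.184/0.0464 = 3.97.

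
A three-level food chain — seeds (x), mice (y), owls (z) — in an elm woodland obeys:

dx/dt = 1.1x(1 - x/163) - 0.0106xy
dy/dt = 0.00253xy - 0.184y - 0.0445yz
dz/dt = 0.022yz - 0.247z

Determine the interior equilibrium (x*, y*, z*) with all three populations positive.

x* ≈ 145, y* ≈ 11.2, z* ≈ 4.13

From dz/dt = 0: 0.022y* = 0.247, so y* = 11.2.
From dx/dt = 0: 1.1(1 - x*/163) = 0.0106·11.2, giving x* = 163·(1 - 0.108) = 145.
From dy/dt = 0: 0.00253·145 - 0.184 = 0.0445z*, so z* = 0.184/0.0445 = 4.13.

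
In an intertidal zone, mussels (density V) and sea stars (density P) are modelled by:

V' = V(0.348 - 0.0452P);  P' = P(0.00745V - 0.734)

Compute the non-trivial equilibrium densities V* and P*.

Set dP/dt = 0 with P > 0: 0.00745V - 0.734 = 0, so V* = 0.734/0.00745 = 98.5.
Set dV/dt = 0 with V > 0: 0.348 - 0.0452P = 0, so P* = 0.348/0.0452 = 7.7.

V* ≈ 98.5, P* ≈ 7.7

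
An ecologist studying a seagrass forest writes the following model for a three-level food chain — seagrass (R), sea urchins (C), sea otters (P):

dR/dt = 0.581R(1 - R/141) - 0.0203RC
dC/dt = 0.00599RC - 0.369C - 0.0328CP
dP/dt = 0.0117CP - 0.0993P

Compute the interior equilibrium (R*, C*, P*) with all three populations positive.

From dP/dt = 0: 0.0117C* = 0.0993, so C* = 8.49.
From dR/dt = 0: 0.581(1 - R*/141) = 0.0203·8.49, giving R* = 141·(1 - 0.297) = 99.2.
From dC/dt = 0: 0.00599·99.2 - 0.369 = 0.0328P*, so P* = 0.225/0.0328 = 6.86.

R* ≈ 99.2, C* ≈ 8.49, P* ≈ 6.86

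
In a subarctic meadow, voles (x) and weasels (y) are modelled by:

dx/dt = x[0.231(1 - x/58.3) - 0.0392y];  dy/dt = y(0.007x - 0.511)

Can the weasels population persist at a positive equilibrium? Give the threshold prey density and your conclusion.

The predator equation gives dy/dt > 0 only when x > 0.511/0.007 = 73.
Without the predator, x → K = 58.3. Since 58.3 < 73, the predator cannot invade.

Threshold x = 73; K < 73, so no, the predator goes extinct.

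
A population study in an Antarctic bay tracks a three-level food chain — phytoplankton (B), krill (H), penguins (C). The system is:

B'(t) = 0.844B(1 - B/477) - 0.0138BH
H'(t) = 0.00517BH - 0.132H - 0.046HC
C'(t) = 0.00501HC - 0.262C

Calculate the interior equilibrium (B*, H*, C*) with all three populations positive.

B* ≈ 69.1, H* ≈ 52.3, C* ≈ 4.9

From dC/dt = 0: 0.00501H* = 0.262, so H* = 52.3.
From dB/dt = 0: 0.844(1 - B*/477) = 0.0138·52.3, giving B* = 477·(1 - 0.855) = 69.1.
From dH/dt = 0: 0.00517·69.1 - 0.132 = 0.046C*, so C* = 0.225/0.046 = 4.9.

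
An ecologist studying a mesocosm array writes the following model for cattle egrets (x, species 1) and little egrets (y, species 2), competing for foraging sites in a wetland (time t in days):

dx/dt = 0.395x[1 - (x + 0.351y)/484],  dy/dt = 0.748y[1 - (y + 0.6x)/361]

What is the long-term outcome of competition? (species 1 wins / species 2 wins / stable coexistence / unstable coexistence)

Compare the nullcline intercepts: K1/α12 = 484/0.351 = 1380 > K2 = 361; K2/α21 = 361/0.6 = 602 > K1 = 484.
Since both inequalities hold, each species can invade when rare, so the interior equilibrium is stable.

stable coexistence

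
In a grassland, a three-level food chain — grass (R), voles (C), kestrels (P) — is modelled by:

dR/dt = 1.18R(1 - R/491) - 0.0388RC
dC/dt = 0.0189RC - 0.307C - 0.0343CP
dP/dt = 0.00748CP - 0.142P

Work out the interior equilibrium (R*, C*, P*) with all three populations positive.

From dP/dt = 0: 0.00748C* = 0.142, so C* = 19.
From dR/dt = 0: 1.18(1 - R*/491) = 0.0388·19, giving R* = 491·(1 - 0.624) = 185.
From dC/dt = 0: 0.0189·185 - 0.307 = 0.0343P*, so P* = 3.18/0.0343 = 92.7.

R* ≈ 185, C* ≈ 19, P* ≈ 92.7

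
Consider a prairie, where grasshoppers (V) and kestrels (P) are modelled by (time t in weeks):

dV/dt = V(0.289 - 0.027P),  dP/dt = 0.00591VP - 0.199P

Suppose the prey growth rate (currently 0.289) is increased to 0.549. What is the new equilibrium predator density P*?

At the interior fixed point, setting dV/dt = 0 with V > 0 fixes P* = (prey growth rate)/(VP coefficient) — independent of the other coefficients.
With the change, P* = 0.549/0.027 = 20.3; it rises from 10.7.

P* ≈ 20.3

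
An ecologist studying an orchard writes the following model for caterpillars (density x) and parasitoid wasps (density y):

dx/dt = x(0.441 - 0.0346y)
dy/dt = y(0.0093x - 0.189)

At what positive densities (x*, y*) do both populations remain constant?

x* ≈ 20.3, y* ≈ 12.7

Set dy/dt = 0 with y > 0: 0.0093x - 0.189 = 0, so x* = 0.189/0.0093 = 20.3.
Set dx/dt = 0 with x > 0: 0.441 - 0.0346y = 0, so y* = 0.441/0.0346 = 12.7.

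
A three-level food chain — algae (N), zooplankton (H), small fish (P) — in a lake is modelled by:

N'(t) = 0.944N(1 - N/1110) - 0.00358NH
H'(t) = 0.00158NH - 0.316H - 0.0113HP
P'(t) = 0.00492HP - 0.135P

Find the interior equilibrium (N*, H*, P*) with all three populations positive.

N* ≈ 994, H* ≈ 27.4, P* ≈ 111

From dP/dt = 0: 0.00492H* = 0.135, so H* = 27.4.
From dN/dt = 0: 0.944(1 - N*/1110) = 0.00358·27.4, giving N* = 1110·(1 - 0.104) = 994.
From dH/dt = 0: 0.00158·994 - 0.316 = 0.0113P*, so P* = 1.26/0.0113 = 111.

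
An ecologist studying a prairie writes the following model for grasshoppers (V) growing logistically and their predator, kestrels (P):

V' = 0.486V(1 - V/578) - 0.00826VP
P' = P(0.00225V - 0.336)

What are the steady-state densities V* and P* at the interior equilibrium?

V* ≈ 149, P* ≈ 43.6

From dP/dt = 0 with P > 0: 0.00225V* = 0.336, so V* = 149.
Substitute into dV/dt = 0: 0.486(1 - 149/578) = 0.00826P*.
The bracket is 0.742, giving P* = 0.36/0.00826 = 43.6.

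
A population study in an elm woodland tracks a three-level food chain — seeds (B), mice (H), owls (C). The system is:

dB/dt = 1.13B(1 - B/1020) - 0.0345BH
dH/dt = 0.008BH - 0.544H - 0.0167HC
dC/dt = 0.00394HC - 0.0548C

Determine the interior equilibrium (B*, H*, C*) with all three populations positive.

From dC/dt = 0: 0.00394H* = 0.0548, so H* = 13.9.
From dB/dt = 0: 1.13(1 - B*/1020) = 0.0345·13.9, giving B* = 1020·(1 - 0.425) = 587.
From dH/dt = 0: 0.008·587 - 0.544 = 0.0167C*, so C* = 4.15/0.0167 = 249.

B* ≈ 587, H* ≈ 13.9, C* ≈ 249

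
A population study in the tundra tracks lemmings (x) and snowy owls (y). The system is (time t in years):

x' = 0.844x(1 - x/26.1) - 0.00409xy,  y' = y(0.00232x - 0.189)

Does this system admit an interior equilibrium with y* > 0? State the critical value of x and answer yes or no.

The predator equation gives dy/dt > 0 only when x > 0.189/0.00232 = 81.5.
Without the predator, x → K = 26.1. Since 26.1 < 81.5, the predator cannot invade.

Threshold x = 81.5; K < 81.5, so no, the predator goes extinct.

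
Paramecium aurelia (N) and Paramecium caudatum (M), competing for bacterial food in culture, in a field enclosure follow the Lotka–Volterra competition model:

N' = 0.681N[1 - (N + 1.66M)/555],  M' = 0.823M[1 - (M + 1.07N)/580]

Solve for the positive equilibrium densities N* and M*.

Setting both brackets to zero gives the nullclines N + 1.66M = 555 and 1.07N + M = 580.
Substituting M = 580 - 1.07N into the first: N(1 - 1.66·1.07) = 555 - 1.66·580.
So N* = -408/-0.776 = 525, and then M* = 580 - 1.07·525 = 17.8.

N* ≈ 525, M* ≈ 17.8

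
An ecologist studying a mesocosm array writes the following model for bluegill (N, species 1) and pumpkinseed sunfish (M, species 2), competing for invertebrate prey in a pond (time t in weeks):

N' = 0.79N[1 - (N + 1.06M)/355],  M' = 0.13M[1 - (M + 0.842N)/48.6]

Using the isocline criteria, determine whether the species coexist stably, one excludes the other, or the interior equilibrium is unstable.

Compare the nullcline intercepts: K1/α12 = 355/1.06 = 335 > K2 = 48.6; K2/α21 = 48.6/0.842 = 57.7 < K1 = 355.
Since the inequalities point opposite ways, species 1 can invade but species 2 cannot.

species 1 excludes species 2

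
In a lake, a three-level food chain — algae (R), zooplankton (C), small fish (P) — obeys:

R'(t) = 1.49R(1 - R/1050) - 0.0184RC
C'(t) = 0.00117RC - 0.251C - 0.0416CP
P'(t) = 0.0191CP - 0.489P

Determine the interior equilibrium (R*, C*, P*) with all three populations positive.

R* ≈ 718, C* ≈ 25.6, P* ≈ 14.2

From dP/dt = 0: 0.0191C* = 0.489, so C* = 25.6.
From dR/dt = 0: 1.49(1 - R*/1050) = 0.0184·25.6, giving R* = 1050·(1 - 0.316) = 718.
From dC/dt = 0: 0.00117·718 - 0.251 = 0.0416P*, so P* = 0.589/0.0416 = 14.2.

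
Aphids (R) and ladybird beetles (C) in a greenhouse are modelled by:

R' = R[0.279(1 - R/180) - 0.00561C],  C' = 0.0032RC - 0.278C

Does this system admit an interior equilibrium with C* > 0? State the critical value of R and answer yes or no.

The predator equation gives dC/dt > 0 only when R > 0.278/0.0032 = 86.9.
Without the predator, R → K = 180. Since 180 > 86.9, the predator can invade and persist.

Threshold R = 86.9; K > 86.9, so yes, the predator persists.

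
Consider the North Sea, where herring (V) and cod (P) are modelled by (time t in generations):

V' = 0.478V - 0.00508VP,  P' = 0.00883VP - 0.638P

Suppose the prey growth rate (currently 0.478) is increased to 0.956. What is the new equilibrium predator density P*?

At the interior fixed point, setting dV/dt = 0 with V > 0 fixes P* = (prey growth rate)/(VP coefficient) — independent of the other coefficients.
With the change, P* = 0.956/0.00508 = 188; it rises from 94.1.

P* ≈ 188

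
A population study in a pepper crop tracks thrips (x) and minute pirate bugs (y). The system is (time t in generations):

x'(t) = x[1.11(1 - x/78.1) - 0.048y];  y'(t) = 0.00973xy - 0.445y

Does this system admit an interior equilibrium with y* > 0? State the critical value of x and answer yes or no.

The predator equation gives dy/dt > 0 only when x > 0.445/0.00973 = 45.7.
Without the predator, x → K = 78.1. Since 78.1 > 45.7, the predator can invade and persist.

Threshold x = 45.7; K > 45.7, so yes, the predator persists.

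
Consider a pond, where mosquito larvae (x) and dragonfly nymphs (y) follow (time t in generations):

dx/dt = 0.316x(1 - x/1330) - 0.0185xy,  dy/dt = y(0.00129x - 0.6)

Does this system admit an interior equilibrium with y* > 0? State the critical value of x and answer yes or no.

The predator equation gives dy/dt > 0 only when x > 0.6/0.00129 = 465.
Without the predator, x → K = 1330. Since 1330 > 465, the predator can invade and persist.

Threshold x = 465; K > 465, so yes, the predator persists.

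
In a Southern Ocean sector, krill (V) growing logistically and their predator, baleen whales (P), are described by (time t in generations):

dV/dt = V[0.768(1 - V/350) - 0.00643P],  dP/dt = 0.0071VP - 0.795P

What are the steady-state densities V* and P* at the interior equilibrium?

V* ≈ 112, P* ≈ 81.2

From dP/dt = 0 with P > 0: 0.0071V* = 0.795, so V* = 112.
Substitute into dV/dt = 0: 0.768(1 - 112/350) = 0.00643P*.
The bracket is 0.68, giving P* = 0.522/0.00643 = 81.2.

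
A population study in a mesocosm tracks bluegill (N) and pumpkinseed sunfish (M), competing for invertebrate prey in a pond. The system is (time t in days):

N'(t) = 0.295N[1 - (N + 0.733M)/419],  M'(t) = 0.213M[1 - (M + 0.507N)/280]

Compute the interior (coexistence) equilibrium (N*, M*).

N* ≈ 340, M* ≈ 108

Setting both brackets to zero gives the nullclines N + 0.733M = 419 and 0.507N + M = 280.
Substituting M = 280 - 0.507N into the first: N(1 - 0.733·0.507) = 419 - 0.733·280.
So N* = 214/0.628 = 340, and then M* = 280 - 0.507·340 = 108.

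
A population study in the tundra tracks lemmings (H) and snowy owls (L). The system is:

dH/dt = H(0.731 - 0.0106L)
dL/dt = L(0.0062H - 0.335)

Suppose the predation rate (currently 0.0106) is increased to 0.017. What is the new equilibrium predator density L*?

L* ≈ 43

At the interior fixed point, setting dH/dt = 0 with H > 0 fixes L* = (prey growth rate)/(HL coefficient) — independent of the other coefficients.
With the change, L* = 0.731/0.017 = 43; it falls from 69.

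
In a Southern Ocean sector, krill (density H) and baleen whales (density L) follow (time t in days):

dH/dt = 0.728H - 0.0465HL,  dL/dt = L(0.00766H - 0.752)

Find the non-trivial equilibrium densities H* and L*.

Set dL/dt = 0 with L > 0: 0.00766H - 0.752 = 0, so H* = 0.752/0.00766 = 98.2.
Set dH/dt = 0 with H > 0: 0.728 - 0.0465L = 0, so L* = 0.728/0.0465 = 15.7.

H* ≈ 98.2, L* ≈ 15.7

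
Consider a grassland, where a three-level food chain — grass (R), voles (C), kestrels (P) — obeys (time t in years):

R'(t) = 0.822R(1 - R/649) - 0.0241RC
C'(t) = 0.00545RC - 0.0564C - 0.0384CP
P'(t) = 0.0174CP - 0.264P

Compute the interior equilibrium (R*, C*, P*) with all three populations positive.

From dP/dt = 0: 0.0174C* = 0.264, so C* = 15.2.
From dR/dt = 0: 0.822(1 - R*/649) = 0.0241·15.2, giving R* = 649·(1 - 0.445) = 360.
From dC/dt = 0: 0.00545·360 - 0.0564 = 0.0384P*, so P* = 1.91/0.0384 = 49.7.

R* ≈ 360, C* ≈ 15.2, P* ≈ 49.7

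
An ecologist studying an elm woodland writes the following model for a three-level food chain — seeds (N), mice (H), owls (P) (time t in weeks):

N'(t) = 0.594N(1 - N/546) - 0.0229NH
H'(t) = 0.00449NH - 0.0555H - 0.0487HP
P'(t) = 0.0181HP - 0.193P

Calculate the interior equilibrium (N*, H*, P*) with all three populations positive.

N* ≈ 322, H* ≈ 10.7, P* ≈ 28.5

From dP/dt = 0: 0.0181H* = 0.193, so H* = 10.7.
From dN/dt = 0: 0.594(1 - N*/546) = 0.0229·10.7, giving N* = 546·(1 - 0.411) = 322.
From dH/dt = 0: 0.00449·322 - 0.0555 = 0.0487P*, so P* = 1.39/0.0487 = 28.5.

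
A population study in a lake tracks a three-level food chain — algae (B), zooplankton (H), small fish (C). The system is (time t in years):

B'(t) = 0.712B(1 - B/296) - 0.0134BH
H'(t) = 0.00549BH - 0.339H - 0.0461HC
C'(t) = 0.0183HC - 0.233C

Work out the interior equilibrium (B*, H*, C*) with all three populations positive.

B* ≈ 225, H* ≈ 12.7, C* ≈ 19.4

From dC/dt = 0: 0.0183H* = 0.233, so H* = 12.7.
From dB/dt = 0: 0.712(1 - B*/296) = 0.0134·12.7, giving B* = 296·(1 - 0.24) = 225.
From dH/dt = 0: 0.00549·225 - 0.339 = 0.0461C*, so C* = 0.897/0.0461 = 19.4.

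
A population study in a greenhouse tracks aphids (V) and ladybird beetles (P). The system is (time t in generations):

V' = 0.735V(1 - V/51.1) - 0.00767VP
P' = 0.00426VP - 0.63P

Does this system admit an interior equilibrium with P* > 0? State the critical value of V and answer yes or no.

The predator equation gives dP/dt > 0 only when V > 0.63/0.00426 = 148.
Without the predator, V → K = 51.1. Since 51.1 < 148, the predator cannot invade.

Threshold V = 148; K < 148, so no, the predator goes extinct.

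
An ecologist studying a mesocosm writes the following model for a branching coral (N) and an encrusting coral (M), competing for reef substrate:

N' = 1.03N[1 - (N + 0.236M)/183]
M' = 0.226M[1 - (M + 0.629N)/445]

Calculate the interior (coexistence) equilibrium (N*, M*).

Setting both brackets to zero gives the nullclines N + 0.236M = 183 and 0.629N + M = 445.
Substituting M = 445 - 0.629N into the first: N(1 - 0.236·0.629) = 183 - 0.236·445.
So N* = 78/0.852 = 91.6, and then M* = 445 - 0.629·91.6 = 387.

N* ≈ 91.6, M* ≈ 387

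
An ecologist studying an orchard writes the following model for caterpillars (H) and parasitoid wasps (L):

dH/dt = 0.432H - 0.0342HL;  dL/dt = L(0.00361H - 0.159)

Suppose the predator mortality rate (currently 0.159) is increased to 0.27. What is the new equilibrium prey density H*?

H* ≈ 74.8

At the interior fixed point, setting dL/dt = 0 with L > 0 fixes H* = (predator death rate)/(HL coefficient) — independent of the other coefficients.
With the change, H* = 0.27/0.00361 = 74.8; it rises from 44.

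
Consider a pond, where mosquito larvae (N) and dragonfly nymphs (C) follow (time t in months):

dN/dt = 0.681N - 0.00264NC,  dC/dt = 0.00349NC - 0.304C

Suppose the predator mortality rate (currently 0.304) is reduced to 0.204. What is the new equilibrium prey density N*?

N* ≈ 58.5

At the interior fixed point, setting dC/dt = 0 with C > 0 fixes N* = (predator death rate)/(NC coefficient) — independent of the other coefficients.
With the change, N* = 0.204/0.00349 = 58.5; it falls from 87.1.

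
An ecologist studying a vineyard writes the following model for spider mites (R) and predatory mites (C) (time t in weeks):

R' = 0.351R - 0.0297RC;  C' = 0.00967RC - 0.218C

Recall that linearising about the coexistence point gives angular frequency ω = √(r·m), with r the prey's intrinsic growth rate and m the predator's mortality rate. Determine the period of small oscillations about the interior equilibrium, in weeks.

Here r = 0.351 and m = 0.218, so r·m = 0.0765.
ω = √0.0765 = 0.277 per week, hence T = 2π/ω ≈ 22.7 weeks.

T ≈ 22.7 weeks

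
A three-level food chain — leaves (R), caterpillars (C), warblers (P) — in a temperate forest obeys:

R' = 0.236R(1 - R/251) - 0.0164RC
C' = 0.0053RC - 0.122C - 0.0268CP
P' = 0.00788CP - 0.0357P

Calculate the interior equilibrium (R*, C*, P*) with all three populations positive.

R* ≈ 172, C* ≈ 4.53, P* ≈ 29.5

From dP/dt = 0: 0.00788C* = 0.0357, so C* = 4.53.
From dR/dt = 0: 0.236(1 - R*/251) = 0.0164·4.53, giving R* = 251·(1 - 0.315) = 172.
From dC/dt = 0: 0.0053·172 - 0.122 = 0.0268P*, so P* = 0.789/0.0268 = 29.5.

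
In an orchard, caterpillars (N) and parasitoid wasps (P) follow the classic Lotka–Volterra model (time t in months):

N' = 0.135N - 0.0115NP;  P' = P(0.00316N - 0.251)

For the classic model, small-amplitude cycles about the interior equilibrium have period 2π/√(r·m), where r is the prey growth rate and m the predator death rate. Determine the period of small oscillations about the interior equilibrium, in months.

Here r = 0.135 and m = 0.251, so r·m = 0.0339.
ω = √0.0339 = 0.184 per month, hence T = 2π/ω ≈ 34.1 months.

T ≈ 34.1 months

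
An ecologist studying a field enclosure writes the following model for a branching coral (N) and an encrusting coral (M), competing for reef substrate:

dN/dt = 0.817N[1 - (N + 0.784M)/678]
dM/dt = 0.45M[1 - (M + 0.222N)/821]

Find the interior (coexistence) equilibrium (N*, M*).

N* ≈ 41.6, M* ≈ 812

Setting both brackets to zero gives the nullclines N + 0.784M = 678 and 0.222N + M = 821.
Substituting M = 821 - 0.222N into the first: N(1 - 0.784·0.222) = 678 - 0.784·821.
So N* = 34.3/0.826 = 41.6, and then M* = 821 - 0.222·41.6 = 812.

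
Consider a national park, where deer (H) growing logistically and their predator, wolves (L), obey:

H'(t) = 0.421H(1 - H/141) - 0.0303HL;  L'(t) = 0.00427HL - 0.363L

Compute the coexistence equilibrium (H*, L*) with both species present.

From dL/dt = 0 with L > 0: 0.00427H* = 0.363, so H* = 85.
Substitute into dH/dt = 0: 0.421(1 - 85/141) = 0.0303L*.
The bracket is 0.397, giving L* = 0.167/0.0303 = 5.52.

H* ≈ 85, L* ≈ 5.52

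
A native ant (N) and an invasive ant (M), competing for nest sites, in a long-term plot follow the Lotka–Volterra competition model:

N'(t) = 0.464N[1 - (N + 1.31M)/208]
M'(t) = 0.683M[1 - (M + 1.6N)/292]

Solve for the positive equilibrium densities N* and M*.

N* ≈ 159, M* ≈ 37.2

Setting both brackets to zero gives the nullclines N + 1.31M = 208 and 1.6N + M = 292.
Substituting M = 292 - 1.6N into the first: N(1 - 1.31·1.6) = 208 - 1.31·292.
So N* = -175/-1.1 = 159, and then M* = 292 - 1.6·159 = 37.2.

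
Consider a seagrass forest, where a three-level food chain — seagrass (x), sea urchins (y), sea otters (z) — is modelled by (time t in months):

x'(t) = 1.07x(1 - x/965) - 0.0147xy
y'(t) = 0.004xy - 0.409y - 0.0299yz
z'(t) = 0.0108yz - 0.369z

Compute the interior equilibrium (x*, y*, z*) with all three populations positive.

From dz/dt = 0: 0.0108y* = 0.369, so y* = 34.2.
From dx/dt = 0: 1.07(1 - x*/965) = 0.0147·34.2, giving x* = 965·(1 - 0.469) = 512.
From dy/dt = 0: 0.004·512 - 0.409 = 0.0299z*, so z* = 1.64/0.0299 = 54.8.

x* ≈ 512, y* ≈ 34.2, z* ≈ 54.8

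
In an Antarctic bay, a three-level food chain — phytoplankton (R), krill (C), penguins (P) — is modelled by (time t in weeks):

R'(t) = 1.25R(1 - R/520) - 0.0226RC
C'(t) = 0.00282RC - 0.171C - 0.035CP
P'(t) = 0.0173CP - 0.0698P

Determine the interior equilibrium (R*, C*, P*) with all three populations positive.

From dP/dt = 0: 0.0173C* = 0.0698, so C* = 4.03.
From dR/dt = 0: 1.25(1 - R*/520) = 0.0226·4.03, giving R* = 520·(1 - 0.0729) = 482.
From dC/dt = 0: 0.00282·482 - 0.171 = 0.035P*, so P* = 1.19/0.035 = 34.

R* ≈ 482, C* ≈ 4.03, P* ≈ 34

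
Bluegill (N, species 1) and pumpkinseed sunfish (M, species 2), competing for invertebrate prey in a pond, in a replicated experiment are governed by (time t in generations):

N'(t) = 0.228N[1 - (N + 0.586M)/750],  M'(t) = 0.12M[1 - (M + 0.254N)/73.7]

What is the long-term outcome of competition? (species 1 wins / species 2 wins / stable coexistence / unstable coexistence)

Compare the nullcline intercepts: K1/α12 = 750/0.586 = 1280 > K2 = 73.7; K2/α21 = 73.7/0.254 = 290 < K1 = 750.
Since the inequalities point opposite ways, species 1 can invade but species 2 cannot.

species 1 excludes species 2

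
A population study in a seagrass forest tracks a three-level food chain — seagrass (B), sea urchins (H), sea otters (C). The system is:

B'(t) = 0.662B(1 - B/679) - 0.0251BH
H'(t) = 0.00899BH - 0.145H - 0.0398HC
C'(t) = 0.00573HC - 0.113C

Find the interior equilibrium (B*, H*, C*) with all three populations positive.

From dC/dt = 0: 0.00573H* = 0.113, so H* = 19.7.
From dB/dt = 0: 0.662(1 - B*/679) = 0.0251·19.7, giving B* = 679·(1 - 0.748) = 171.
From dH/dt = 0: 0.00899·171 - 0.145 = 0.0398C*, so C* = 1.39/0.0398 = 35.

B* ≈ 171, H* ≈ 19.7, C* ≈ 35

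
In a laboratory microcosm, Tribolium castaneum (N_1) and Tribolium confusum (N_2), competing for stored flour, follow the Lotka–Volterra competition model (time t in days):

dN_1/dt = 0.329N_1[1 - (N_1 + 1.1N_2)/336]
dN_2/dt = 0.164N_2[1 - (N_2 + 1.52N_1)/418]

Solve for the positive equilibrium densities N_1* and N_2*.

Setting both brackets to zero gives the nullclines N_1 + 1.1N_2 = 336 and 1.52N_1 + N_2 = 418.
Substituting N_2 = 418 - 1.52N_1 into the first: N_1(1 - 1.1·1.52) = 336 - 1.1·418.
So N_1* = -124/-0.672 = 184, and then N_2* = 418 - 1.52·184 = 138.

N_1* ≈ 184, N_2* ≈ 138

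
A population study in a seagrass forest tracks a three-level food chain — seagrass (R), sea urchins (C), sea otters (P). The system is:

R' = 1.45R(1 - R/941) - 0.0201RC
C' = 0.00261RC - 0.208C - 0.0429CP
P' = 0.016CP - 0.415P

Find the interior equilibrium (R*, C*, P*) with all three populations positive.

R* ≈ 603, C* ≈ 25.9, P* ≈ 31.8

From dP/dt = 0: 0.016C* = 0.415, so C* = 25.9.
From dR/dt = 0: 1.45(1 - R*/941) = 0.0201·25.9, giving R* = 941·(1 - 0.36) = 603.
From dC/dt = 0: 0.00261·603 - 0.208 = 0.0429P*, so P* = 1.36/0.0429 = 31.8.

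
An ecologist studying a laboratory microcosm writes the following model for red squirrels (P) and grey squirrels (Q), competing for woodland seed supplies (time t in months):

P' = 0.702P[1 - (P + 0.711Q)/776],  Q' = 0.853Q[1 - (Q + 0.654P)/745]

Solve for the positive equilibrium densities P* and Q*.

Setting both brackets to zero gives the nullclines P + 0.711Q = 776 and 0.654P + Q = 745.
Substituting Q = 745 - 0.654P into the first: P(1 - 0.711·0.654) = 776 - 0.711·745.
So P* = 246/0.535 = 460, and then Q* = 745 - 0.654·460 = 444.

P* ≈ 460, Q* ≈ 444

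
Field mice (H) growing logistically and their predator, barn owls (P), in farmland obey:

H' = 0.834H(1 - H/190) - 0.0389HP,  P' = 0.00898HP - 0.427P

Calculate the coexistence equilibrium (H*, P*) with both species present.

From dP/dt = 0 with P > 0: 0.00898H* = 0.427, so H* = 47.6.
Substitute into dH/dt = 0: 0.834(1 - 47.6/190) = 0.0389P*.
The bracket is 0.75, giving P* = 0.625/0.0389 = 16.1.

H* ≈ 47.6, P* ≈ 16.1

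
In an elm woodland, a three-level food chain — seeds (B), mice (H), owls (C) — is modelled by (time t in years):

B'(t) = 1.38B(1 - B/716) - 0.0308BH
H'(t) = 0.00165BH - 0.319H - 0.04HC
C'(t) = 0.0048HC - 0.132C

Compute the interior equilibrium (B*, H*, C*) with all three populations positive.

B* ≈ 277, H* ≈ 27.5, C* ≈ 3.43

From dC/dt = 0: 0.0048H* = 0.132, so H* = 27.5.
From dB/dt = 0: 1.38(1 - B*/716) = 0.0308·27.5, giving B* = 716·(1 - 0.614) = 277.
From dH/dt = 0: 0.00165·277 - 0.319 = 0.04C*, so C* = 0.137/0.04 = 3.43.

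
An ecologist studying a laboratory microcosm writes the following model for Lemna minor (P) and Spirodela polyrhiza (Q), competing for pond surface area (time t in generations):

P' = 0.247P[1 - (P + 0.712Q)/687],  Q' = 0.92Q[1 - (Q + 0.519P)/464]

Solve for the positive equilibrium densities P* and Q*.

P* ≈ 566, Q* ≈ 170

Setting both brackets to zero gives the nullclines P + 0.712Q = 687 and 0.519P + Q = 464.
Substituting Q = 464 - 0.519P into the first: P(1 - 0.712·0.519) = 687 - 0.712·464.
So P* = 357/0.63 = 566, and then Q* = 464 - 0.519·566 = 170.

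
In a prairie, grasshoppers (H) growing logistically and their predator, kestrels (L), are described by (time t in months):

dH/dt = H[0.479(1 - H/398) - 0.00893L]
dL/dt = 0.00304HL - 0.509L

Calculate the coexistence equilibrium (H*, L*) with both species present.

From dL/dt = 0 with L > 0: 0.00304H* = 0.509, so H* = 167.
Substitute into dH/dt = 0: 0.479(1 - 167/398) = 0.00893L*.
The bracket is 0.579, giving L* = 0.277/0.00893 = 31.1.

H* ≈ 167, L* ≈ 31.1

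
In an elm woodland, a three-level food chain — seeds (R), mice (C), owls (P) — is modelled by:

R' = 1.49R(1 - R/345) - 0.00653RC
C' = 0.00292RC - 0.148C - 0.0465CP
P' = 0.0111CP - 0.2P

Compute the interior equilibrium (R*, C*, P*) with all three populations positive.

R* ≈ 318, C* ≈ 18, P* ≈ 16.8

From dP/dt = 0: 0.0111C* = 0.2, so C* = 18.
From dR/dt = 0: 1.49(1 - R*/345) = 0.00653·18, giving R* = 345·(1 - 0.079) = 318.
From dC/dt = 0: 0.00292·318 - 0.148 = 0.0465P*, so P* = 0.78/0.0465 = 16.8.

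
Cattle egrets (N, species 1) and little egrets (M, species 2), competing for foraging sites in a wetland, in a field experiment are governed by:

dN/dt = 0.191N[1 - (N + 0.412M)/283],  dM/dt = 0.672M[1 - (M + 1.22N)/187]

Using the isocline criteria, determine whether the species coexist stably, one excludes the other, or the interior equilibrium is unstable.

species 1 excludes species 2

Compare the nullcline intercepts: K1/α12 = 283/0.412 = 687 > K2 = 187; K2/α21 = 187/1.22 = 153 < K1 = 283.
Since the inequalities point opposite ways, species 1 can invade but species 2 cannot.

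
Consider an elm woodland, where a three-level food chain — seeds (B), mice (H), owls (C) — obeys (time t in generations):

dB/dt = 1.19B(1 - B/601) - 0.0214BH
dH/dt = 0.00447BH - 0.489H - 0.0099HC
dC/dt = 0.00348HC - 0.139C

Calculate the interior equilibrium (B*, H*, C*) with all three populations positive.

From dC/dt = 0: 0.00348H* = 0.139, so H* = 39.9.
From dB/dt = 0: 1.19(1 - B*/601) = 0.0214·39.9, giving B* = 601·(1 - 0.718) = 169.
From dH/dt = 0: 0.00447·169 - 0.489 = 0.0099C*, so C* = 0.268/0.0099 = 27.

B* ≈ 169, H* ≈ 39.9, C* ≈ 27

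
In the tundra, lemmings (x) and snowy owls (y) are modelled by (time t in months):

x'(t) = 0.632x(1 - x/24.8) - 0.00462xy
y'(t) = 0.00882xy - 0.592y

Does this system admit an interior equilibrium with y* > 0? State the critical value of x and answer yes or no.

The predator equation gives dy/dt > 0 only when x > 0.592/0.00882 = 67.1.
Without the predator, x → K = 24.8. Since 24.8 < 67.1, the predator cannot invade.

Threshold x = 67.1; K < 67.1, so no, the predator goes extinct.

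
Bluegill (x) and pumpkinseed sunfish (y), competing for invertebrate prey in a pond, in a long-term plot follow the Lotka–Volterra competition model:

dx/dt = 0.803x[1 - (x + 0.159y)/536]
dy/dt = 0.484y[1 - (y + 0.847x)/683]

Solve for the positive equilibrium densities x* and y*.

x* ≈ 494, y* ≈ 265

Setting both brackets to zero gives the nullclines x + 0.159y = 536 and 0.847x + y = 683.
Substituting y = 683 - 0.847x into the first: x(1 - 0.159·0.847) = 536 - 0.159·683.
So x* = 427/0.865 = 494, and then y* = 683 - 0.847·494 = 265.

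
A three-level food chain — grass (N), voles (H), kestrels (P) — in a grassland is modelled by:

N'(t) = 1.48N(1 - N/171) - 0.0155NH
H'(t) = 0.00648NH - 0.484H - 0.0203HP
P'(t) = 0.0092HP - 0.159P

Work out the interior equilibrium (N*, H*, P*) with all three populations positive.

From dP/dt = 0: 0.0092H* = 0.159, so H* = 17.3.
From dN/dt = 0: 1.48(1 - N*/171) = 0.0155·17.3, giving N* = 171·(1 - 0.181) = 140.
From dH/dt = 0: 0.00648·140 - 0.484 = 0.0203P*, so P* = 0.424/0.0203 = 20.9.

N* ≈ 140, H* ≈ 17.3, P* ≈ 20.9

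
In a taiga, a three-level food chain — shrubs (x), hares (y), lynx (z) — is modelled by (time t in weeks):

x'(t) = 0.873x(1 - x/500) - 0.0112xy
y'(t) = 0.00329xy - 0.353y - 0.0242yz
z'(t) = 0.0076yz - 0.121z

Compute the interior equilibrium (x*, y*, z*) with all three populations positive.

From dz/dt = 0: 0.0076y* = 0.121, so y* = 15.9.
From dx/dt = 0: 0.873(1 - x*/500) = 0.0112·15.9, giving x* = 500·(1 - 0.204) = 398.
From dy/dt = 0: 0.00329·398 - 0.353 = 0.0242z*, so z* = 0.956/0.0242 = 39.5.

x* ≈ 398, y* ≈ 15.9, z* ≈ 39.5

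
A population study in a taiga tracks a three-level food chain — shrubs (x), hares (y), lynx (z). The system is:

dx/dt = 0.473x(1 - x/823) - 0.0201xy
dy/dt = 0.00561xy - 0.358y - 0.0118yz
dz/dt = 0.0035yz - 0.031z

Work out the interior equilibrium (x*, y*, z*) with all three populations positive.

x* ≈ 513, y* ≈ 8.86, z* ≈ 214

From dz/dt = 0: 0.0035y* = 0.031, so y* = 8.86.
From dx/dt = 0: 0.473(1 - x*/823) = 0.0201·8.86, giving x* = 823·(1 - 0.376) = 513.
From dy/dt = 0: 0.00561·513 - 0.358 = 0.0118z*, so z* = 2.52/0.0118 = 214.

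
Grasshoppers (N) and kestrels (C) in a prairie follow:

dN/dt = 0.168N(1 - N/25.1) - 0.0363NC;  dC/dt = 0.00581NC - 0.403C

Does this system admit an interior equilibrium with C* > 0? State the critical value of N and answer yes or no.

The predator equation gives dC/dt > 0 only when N > 0.403/0.00581 = 69.4.
Without the predator, N → K = 25.1. Since 25.1 < 69.4, the predator cannot invade.

Threshold N = 69.4; K < 69.4, so no, the predator goes extinct.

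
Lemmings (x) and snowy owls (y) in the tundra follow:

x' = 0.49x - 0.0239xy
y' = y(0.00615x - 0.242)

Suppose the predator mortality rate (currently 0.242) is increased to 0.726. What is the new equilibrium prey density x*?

x* ≈ 118

At the interior fixed point, setting dy/dt = 0 with y > 0 fixes x* = (predator death rate)/(xy coefficient) — independent of the other coefficients.
With the change, x* = 0.726/0.00615 = 118; it rises from 39.3.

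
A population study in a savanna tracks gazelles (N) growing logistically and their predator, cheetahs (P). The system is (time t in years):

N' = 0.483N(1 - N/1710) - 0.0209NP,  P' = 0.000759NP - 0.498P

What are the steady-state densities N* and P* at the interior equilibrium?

N* ≈ 656, P* ≈ 14.2

From dP/dt = 0 with P > 0: 0.000759N* = 0.498, so N* = 656.
Substitute into dN/dt = 0: 0.483(1 - 656/1710) = 0.0209P*.
The bracket is 0.616, giving P* = 0.298/0.0209 = 14.2.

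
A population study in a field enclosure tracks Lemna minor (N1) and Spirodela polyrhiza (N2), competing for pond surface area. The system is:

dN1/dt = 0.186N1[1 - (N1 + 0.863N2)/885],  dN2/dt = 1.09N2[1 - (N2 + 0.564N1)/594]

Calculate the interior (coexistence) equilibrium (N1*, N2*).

Setting both brackets to zero gives the nullclines N1 + 0.863N2 = 885 and 0.564N1 + N2 = 594.
Substituting N2 = 594 - 0.564N1 into the first: N1(1 - 0.863·0.564) = 885 - 0.863·594.
So N1* = 372/0.513 = 726, and then N2* = 594 - 0.564·726 = 185.

N1* ≈ 726, N2* ≈ 185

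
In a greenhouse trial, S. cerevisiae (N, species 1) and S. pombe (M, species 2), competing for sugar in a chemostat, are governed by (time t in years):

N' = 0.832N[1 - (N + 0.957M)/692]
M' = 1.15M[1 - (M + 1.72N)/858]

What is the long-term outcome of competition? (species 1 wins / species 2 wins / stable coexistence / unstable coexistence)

Compare the nullcline intercepts: K1/α12 = 692/0.957 = 723 < K2 = 858; K2/α21 = 858/1.72 = 499 < K1 = 692.
Since both are reversed, neither can invade when rare; the interior point is a saddle.

unstable coexistence (outcome depends on initial conditions)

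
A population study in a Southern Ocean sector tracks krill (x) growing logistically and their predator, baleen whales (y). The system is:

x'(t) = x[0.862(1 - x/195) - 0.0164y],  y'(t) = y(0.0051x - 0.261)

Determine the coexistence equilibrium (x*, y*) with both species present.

From dy/dt = 0 with y > 0: 0.0051x* = 0.261, so x* = 51.2.
Substitute into dx/dt = 0: 0.862(1 - 51.2/195) = 0.0164y*.
The bracket is 0.738, giving y* = 0.636/0.0164 = 38.8.

x* ≈ 51.2, y* ≈ 38.8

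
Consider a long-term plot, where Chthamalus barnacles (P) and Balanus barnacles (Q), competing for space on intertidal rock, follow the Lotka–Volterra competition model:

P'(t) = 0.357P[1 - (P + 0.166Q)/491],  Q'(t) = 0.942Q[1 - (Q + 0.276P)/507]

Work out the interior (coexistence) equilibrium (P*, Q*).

Setting both brackets to zero gives the nullclines P + 0.166Q = 491 and 0.276P + Q = 507.
Substituting Q = 507 - 0.276P into the first: P(1 - 0.166·0.276) = 491 - 0.166·507.
So P* = 407/0.954 = 426, and then Q* = 507 - 0.276·426 = 389.

P* ≈ 426, Q* ≈ 389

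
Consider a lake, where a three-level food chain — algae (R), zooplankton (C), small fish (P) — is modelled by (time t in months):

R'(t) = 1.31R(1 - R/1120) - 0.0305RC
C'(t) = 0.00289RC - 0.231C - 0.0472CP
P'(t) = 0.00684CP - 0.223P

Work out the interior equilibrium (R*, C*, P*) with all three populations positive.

R* ≈ 270, C* ≈ 32.6, P* ≈ 11.6

From dP/dt = 0: 0.00684C* = 0.223, so C* = 32.6.
From dR/dt = 0: 1.31(1 - R*/1120) = 0.0305·32.6, giving R* = 1120·(1 - 0.759) = 270.
From dC/dt = 0: 0.00289·270 - 0.231 = 0.0472P*, so P* = 0.549/0.0472 = 11.6.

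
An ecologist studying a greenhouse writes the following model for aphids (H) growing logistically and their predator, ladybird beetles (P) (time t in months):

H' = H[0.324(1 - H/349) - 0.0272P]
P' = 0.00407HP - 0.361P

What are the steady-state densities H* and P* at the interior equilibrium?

H* ≈ 88.7, P* ≈ 8.88

From dP/dt = 0 with P > 0: 0.00407H* = 0.361, so H* = 88.7.
Substitute into dH/dt = 0: 0.324(1 - 88.7/349) = 0.0272P*.
The bracket is 0.746, giving P* = 0.242/0.0272 = 8.88.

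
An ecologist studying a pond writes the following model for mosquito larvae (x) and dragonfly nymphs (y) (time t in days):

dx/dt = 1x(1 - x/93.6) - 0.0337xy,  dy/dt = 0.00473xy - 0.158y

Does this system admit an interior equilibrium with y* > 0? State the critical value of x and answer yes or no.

Threshold x = 33.4; K > 33.4, so yes, the predator persists.

The predator equation gives dy/dt > 0 only when x > 0.158/0.00473 = 33.4.
Without the predator, x → K = 93.6. Since 93.6 > 33.4, the predator can invade and persist.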